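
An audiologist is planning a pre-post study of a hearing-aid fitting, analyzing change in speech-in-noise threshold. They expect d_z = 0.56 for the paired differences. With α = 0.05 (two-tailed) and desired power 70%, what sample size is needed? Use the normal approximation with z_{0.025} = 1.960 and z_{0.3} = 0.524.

n = 20 pairs

For a paired (one-sample on differences) test: n = ((z_{α/2} + z_β) / d)².
z_{α/2} + z_β = 1.960 + 0.524 = 2.484.
n = (2.484 / 0.56)² = 4.436² = 19.68.
Round up.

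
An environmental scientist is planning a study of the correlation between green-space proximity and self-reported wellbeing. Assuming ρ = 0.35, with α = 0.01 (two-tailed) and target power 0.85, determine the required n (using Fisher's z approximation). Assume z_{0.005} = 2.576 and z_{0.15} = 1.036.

n = 101

Fisher's z: C = ½·ln((1+r)/(1−r)) = ½·ln(2.0769) = 0.3654.
n = ((z_{α/2} + z_β)/C)² + 3.
(2.576 + 1.036) / 0.3654 = 3.612 / 0.3654 = 9.885.
n = 9.885² + 3 = 97.71 + 3 = 100.7.
Round up.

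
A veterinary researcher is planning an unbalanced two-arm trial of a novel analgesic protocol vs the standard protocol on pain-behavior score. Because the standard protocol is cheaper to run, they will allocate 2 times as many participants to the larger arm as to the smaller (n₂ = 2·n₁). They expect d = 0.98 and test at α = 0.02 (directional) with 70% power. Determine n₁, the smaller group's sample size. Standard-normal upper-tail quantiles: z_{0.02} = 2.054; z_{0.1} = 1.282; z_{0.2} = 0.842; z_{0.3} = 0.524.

n₁ = 11

With allocation ratio k = n₂/n₁ = 2, Var(x̄₁−x̄₂) = σ²(1/n₁ + 1/(k·n₁)) = σ²·(k+1)/(k·n₁).
So n₁ = (1 + 1/k)·((z_{α} + z_β)/d)² = 1.500 × (2.578/0.98)².
n₁ = 1.500 × 6.92 = 10.4.
Round up: n₁ = 11, giving n₂ = 2 × 11 = 22.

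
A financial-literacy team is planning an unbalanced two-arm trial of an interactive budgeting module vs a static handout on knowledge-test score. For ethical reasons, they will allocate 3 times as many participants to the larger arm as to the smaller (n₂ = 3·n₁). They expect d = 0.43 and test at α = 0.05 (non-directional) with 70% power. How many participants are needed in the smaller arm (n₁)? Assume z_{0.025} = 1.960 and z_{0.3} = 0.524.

With allocation ratio k = n₂/n₁ = 3, Var(x̄₁−x̄₂) = σ²(1/n₁ + 1/(k·n₁)) = σ²·(k+1)/(k·n₁).
So n₁ = (1 + 1/k)·((z_{α/2} + z_β)/d)² = 1.333 × (2.484/0.43)².
n₁ = 1.333 × 33.37 = 44.5.
Round up: n₁ = 45, giving n₂ = 3 × 45 = 135.

n₁ = 45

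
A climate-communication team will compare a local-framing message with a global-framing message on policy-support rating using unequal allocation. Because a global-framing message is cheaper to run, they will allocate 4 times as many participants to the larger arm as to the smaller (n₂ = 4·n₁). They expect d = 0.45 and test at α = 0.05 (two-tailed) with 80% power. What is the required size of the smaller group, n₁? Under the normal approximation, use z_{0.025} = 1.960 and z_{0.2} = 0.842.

With allocation ratio k = n₂/n₁ = 4, Var(x̄₁−x̄₂) = σ²(1/n₁ + 1/(k·n₁)) = σ²·(k+1)/(k·n₁).
So n₁ = (1 + 1/k)·((z_{α/2} + z_β)/d)² = 1.250 × (2.802/0.45)².
n₁ = 1.250 × 38.77 = 48.5.
Round up: n₁ = 49, giving n₂ = 4 × 49 = 196.

n₁ = 49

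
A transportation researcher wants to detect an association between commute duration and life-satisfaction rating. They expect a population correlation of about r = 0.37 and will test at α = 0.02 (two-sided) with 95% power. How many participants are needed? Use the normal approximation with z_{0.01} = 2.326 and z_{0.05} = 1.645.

Fisher's z: C = ½·ln((1+r)/(1−r)) = ½·ln(2.1746) = 0.3884.
n = ((z_{α/2} + z_β)/C)² + 3.
(2.326 + 1.645) / 0.3884 = 3.971 / 0.3884 = 10.224.
n = 10.224² + 3 = 104.53 + 3 = 107.5.
Round up.

n = 108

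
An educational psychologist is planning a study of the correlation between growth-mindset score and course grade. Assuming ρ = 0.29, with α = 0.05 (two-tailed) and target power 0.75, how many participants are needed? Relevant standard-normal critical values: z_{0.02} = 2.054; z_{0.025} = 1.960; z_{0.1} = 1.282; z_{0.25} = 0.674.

n = 81

Fisher's z: C = ½·ln((1+r)/(1−r)) = ½·ln(1.8169) = 0.2986.
n = ((z_{α/2} + z_β)/C)² + 3.
(1.960 + 0.674) / 0.2986 = 2.634 / 0.2986 = 8.821.
n = 8.821² + 3 = 77.81 + 3 = 80.8.
Round up.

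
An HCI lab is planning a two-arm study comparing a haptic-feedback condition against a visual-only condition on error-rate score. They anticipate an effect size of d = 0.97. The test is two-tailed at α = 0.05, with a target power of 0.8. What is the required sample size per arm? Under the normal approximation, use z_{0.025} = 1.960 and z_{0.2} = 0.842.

n = 17 per group

For two independent groups with equal n: n = 2·((z_{α/2} + z_β) / d)².
z_{α/2} + z_β = 1.960 + 0.842 = 2.802.
n = 2 × (2.802 / 0.97)² = 2 × 2.889² = 2 × 8.34 = 16.7.
Round up to the next whole participant.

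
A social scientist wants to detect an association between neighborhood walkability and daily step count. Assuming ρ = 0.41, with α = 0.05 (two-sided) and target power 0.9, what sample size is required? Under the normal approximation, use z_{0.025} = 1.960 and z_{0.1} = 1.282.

Fisher's z: C = ½·ln((1+r)/(1−r)) = ½·ln(2.3898) = 0.4356.
n = ((z_{α/2} + z_β)/C)² + 3.
(1.960 + 1.282) / 0.4356 = 3.242 / 0.4356 = 7.443.
n = 7.443² + 3 = 55.39 + 3 = 58.4.
Round up.

n = 59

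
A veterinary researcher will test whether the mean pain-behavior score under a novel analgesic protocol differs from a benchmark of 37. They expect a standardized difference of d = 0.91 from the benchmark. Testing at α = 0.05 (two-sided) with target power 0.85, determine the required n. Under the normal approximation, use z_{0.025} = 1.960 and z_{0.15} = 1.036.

For a one-sample test: n = ((z_{α/2} + z_β) / d)².
z_{α/2} + z_β = 1.960 + 1.036 = 2.996.
n = (2.996 / 0.91)² = 3.292² = 10.84.
Round up.

n = 11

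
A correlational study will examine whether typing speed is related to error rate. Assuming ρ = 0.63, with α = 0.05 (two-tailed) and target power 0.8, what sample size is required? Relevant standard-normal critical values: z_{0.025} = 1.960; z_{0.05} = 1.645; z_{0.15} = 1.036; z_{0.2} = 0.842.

n = 18

Fisher's z: C = ½·ln((1+r)/(1−r)) = ½·ln(4.4054) = 0.7414.
n = ((z_{α/2} + z_β)/C)² + 3.
(1.960 + 0.842) / 0.7414 = 2.802 / 0.7414 = 3.779.
n = 3.779² + 3 = 14.28 + 3 = 17.3.
Round up.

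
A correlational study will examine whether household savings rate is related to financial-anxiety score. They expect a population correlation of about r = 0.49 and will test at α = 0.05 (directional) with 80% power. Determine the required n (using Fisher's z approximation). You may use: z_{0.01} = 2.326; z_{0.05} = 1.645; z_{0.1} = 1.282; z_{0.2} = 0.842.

Fisher's z: C = ½·ln((1+r)/(1−r)) = ½·ln(2.9216) = 0.5361.
n = ((z_{α} + z_β)/C)² + 3.
(1.645 + 0.842) / 0.5361 = 2.487 / 0.5361 = 4.639.
n = 4.639² + 3 = 21.52 + 3 = 24.5.
Round up.

n = 25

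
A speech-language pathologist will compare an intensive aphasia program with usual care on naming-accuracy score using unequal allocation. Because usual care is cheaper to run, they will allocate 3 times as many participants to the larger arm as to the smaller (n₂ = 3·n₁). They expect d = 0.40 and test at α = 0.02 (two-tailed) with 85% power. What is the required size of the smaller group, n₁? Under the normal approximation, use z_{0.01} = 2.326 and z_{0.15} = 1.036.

With allocation ratio k = n₂/n₁ = 3, Var(x̄₁−x̄₂) = σ²(1/n₁ + 1/(k·n₁)) = σ²·(k+1)/(k·n₁).
So n₁ = (1 + 1/k)·((z_{α/2} + z_β)/d)² = 1.333 × (3.362/0.40)².
n₁ = 1.333 × 70.64 = 94.2.
Round up: n₁ = 95, giving n₂ = 3 × 95 = 285.

n₁ = 95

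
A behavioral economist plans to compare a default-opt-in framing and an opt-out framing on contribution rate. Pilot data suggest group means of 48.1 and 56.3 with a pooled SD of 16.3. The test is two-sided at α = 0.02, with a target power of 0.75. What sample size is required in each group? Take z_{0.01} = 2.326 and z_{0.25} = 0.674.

Cohen's d = |M₁ − M₂| / SD_pooled = |48.1 − 56.3| / 16.3 = 8.2 / 16.3 = 0.503.
For two independent groups with equal n: n = 2·((z_{α/2} + z_β) / d)².
z_{α/2} + z_β = 2.326 + 0.674 = 3.000.
n = 2 × (3.000 / 0.503)² = 2 × 5.964² = 2 × 35.57 = 71.1.
Round up to the next whole participant.

n = 72 per group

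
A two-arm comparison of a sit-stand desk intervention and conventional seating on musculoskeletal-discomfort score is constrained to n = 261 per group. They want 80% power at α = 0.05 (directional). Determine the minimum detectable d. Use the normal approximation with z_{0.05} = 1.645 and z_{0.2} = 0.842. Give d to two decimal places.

d_min ≈ 0.22

For two independent groups of n = 261 each: d_min = (z_{α} + z_β)·√(2/n).
z-sum = 1.645 + 0.842 = 2.487.
d_min = 2.487 × √(2/261) = 2.487 × 0.0875 = 0.218.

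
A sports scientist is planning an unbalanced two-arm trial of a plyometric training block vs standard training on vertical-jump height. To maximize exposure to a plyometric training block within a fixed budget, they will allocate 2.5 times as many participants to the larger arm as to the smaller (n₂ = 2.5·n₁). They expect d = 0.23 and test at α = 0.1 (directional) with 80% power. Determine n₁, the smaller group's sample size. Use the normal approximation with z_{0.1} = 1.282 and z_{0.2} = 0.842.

n₁ = 120

With allocation ratio k = n₂/n₁ = 2.5, Var(x̄₁−x̄₂) = σ²(1/n₁ + 1/(k·n₁)) = σ²·(k+1)/(k·n₁).
So n₁ = (1 + 1/k)·((z_{α} + z_β)/d)² = 1.400 × (2.124/0.23)².
n₁ = 1.400 × 85.28 = 119.4.
Round up: n₁ = 120, giving n₂ = 2.5 × 120 = 300.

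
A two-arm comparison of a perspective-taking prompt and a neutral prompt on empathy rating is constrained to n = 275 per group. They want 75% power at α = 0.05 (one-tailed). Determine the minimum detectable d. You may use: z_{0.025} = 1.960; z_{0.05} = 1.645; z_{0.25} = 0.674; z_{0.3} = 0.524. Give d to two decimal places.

d_min ≈ 0.20

For two independent groups of n = 275 each: d_min = (z_{α} + z_β)·√(2/n).
z-sum = 1.645 + 0.674 = 2.319.
d_min = 2.319 × √(2/275) = 2.319 × 0.0853 = 0.198.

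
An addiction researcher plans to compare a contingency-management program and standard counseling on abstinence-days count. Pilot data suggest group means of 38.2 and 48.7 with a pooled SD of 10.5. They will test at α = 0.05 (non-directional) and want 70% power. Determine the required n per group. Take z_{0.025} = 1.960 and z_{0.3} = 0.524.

n = 13 per group

Cohen's d = |M₁ − M₂| / SD_pooled = |38.2 − 48.7| / 10.5 = 10.5 / 10.5 = 1.000.
For two independent groups with equal n: n = 2·((z_{α/2} + z_β) / d)².
z_{α/2} + z_β = 1.960 + 0.524 = 2.484.
n = 2 × (2.484 / 1.000)² = 2 × 2.484² = 2 × 6.17 = 12.3.
Round up to the next whole participant.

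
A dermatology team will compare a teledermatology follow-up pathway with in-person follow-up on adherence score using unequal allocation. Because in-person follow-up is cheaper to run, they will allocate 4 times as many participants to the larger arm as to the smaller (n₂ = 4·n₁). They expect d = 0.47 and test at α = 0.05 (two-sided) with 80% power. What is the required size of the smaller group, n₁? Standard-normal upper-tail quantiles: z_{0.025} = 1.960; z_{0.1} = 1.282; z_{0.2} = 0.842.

n₁ = 45

With allocation ratio k = n₂/n₁ = 4, Var(x̄₁−x̄₂) = σ²(1/n₁ + 1/(k·n₁)) = σ²·(k+1)/(k·n₁).
So n₁ = (1 + 1/k)·((z_{α/2} + z_β)/d)² = 1.250 × (2.802/0.47)².
n₁ = 1.250 × 35.54 = 44.4.
Round up: n₁ = 45, giving n₂ = 4 × 45 = 180.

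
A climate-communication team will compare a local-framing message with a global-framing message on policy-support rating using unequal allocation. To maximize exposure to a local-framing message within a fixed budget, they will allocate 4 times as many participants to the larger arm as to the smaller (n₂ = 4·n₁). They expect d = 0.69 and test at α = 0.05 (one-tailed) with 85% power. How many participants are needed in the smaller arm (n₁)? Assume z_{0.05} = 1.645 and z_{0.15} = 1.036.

n₁ = 19

With allocation ratio k = n₂/n₁ = 4, Var(x̄₁−x̄₂) = σ²(1/n₁ + 1/(k·n₁)) = σ²·(k+1)/(k·n₁).
So n₁ = (1 + 1/k)·((z_{α} + z_β)/d)² = 1.250 × (2.681/0.69)².
n₁ = 1.250 × 15.10 = 18.9.
Round up: n₁ = 19, giving n₂ = 4 × 19 = 76.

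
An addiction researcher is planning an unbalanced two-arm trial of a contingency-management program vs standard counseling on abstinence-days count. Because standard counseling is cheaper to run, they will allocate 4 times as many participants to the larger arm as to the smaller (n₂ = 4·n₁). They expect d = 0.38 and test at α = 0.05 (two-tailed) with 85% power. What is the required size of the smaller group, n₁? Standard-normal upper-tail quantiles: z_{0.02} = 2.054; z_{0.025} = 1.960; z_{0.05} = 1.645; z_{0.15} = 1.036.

With allocation ratio k = n₂/n₁ = 4, Var(x̄₁−x̄₂) = σ²(1/n₁ + 1/(k·n₁)) = σ²·(k+1)/(k·n₁).
So n₁ = (1 + 1/k)·((z_{α/2} + z_β)/d)² = 1.250 × (2.996/0.38)².
n₁ = 1.250 × 62.16 = 77.7.
Round up: n₁ = 78, giving n₂ = 4 × 78 = 312.

n₁ = 78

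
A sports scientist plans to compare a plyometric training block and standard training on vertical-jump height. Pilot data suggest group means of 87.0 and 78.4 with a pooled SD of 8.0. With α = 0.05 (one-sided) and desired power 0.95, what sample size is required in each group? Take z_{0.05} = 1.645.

n = 19 per group

Cohen's d = |M₁ − M₂| / SD_pooled = |87.0 − 78.4| / 8.0 = 8.6 / 8.0 = 1.075.
For two independent groups with equal n: n = 2·((z_{α} + z_β) / d)².
z_{α} + z_β = 1.645 + 1.645 = 3.290.
n = 2 × (3.290 / 1.075)² = 2 × 3.060² = 2 × 9.37 = 18.7.
Round up to the next whole participant.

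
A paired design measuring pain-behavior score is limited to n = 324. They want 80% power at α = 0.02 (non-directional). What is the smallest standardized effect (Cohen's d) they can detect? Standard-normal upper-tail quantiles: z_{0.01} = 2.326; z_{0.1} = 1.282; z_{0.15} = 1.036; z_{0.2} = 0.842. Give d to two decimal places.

d_min ≈ 0.18

For a single sample (or paired design) of n = 324: d_min = (z_{α/2} + z_β)/√n.
z-sum = 2.326 + 0.842 = 3.168.
d_min = 3.168 / √324 = 3.168 / 18.000 = 0.176.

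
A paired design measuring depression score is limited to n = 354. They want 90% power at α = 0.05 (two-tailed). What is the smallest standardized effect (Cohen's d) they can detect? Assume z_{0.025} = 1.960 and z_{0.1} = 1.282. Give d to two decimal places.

For a single sample (or paired design) of n = 354: d_min = (z_{α/2} + z_β)/√n.
z-sum = 1.960 + 1.282 = 3.242.
d_min = 3.242 / √354 = 3.242 / 18.815 = 0.172.

d_min ≈ 0.17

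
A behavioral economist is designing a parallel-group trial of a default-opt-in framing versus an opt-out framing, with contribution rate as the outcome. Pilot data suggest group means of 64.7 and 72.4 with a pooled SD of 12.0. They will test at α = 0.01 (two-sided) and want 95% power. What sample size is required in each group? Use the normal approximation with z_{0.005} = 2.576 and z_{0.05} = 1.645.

n = 87 per group

Cohen's d = |M₁ − M₂| / SD_pooled = |64.7 − 72.4| / 12.0 = 7.7 / 12.0 = 0.642.
For two independent groups with equal n: n = 2·((z_{α/2} + z_β) / d)².
z_{α/2} + z_β = 2.576 + 1.645 = 4.221.
n = 2 × (4.221 / 0.642)² = 2 × 6.575² = 2 × 43.23 = 86.5.
Round up to the next whole participant.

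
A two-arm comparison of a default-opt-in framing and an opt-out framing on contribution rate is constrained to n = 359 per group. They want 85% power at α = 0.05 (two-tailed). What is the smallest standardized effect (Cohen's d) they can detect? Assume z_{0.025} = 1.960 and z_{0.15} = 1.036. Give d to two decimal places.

For two independent groups of n = 359 each: d_min = (z_{α/2} + z_β)·√(2/n).
z-sum = 1.960 + 1.036 = 2.996.
d_min = 2.996 × √(2/359) = 2.996 × 0.0746 = 0.224.

d_min ≈ 0.22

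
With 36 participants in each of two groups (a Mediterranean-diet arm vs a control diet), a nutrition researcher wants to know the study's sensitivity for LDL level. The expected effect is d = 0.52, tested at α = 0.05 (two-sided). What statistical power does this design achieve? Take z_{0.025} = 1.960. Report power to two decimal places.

For two equal groups, power = Φ(d·√(n/2) − z_{α/2}).
d·√(n/2) = 0.52 × √(36/2) = 0.52 × 4.243 = 2.206.
z_β = 2.206 − 1.960 = 0.246.
Power = Φ(0.246) = 0.597.

power ≈ 0.60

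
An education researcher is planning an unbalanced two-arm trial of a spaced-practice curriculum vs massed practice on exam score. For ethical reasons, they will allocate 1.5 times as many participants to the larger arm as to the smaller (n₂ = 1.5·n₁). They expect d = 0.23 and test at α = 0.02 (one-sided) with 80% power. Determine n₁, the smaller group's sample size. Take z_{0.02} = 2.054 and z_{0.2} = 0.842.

n₁ = 265

With allocation ratio k = n₂/n₁ = 1.5, Var(x̄₁−x̄₂) = σ²(1/n₁ + 1/(k·n₁)) = σ²·(k+1)/(k·n₁).
So n₁ = (1 + 1/k)·((z_{α} + z_β)/d)² = 1.667 × (2.896/0.23)².
n₁ = 1.667 × 158.54 = 264.2.
Round up: n₁ = 265, giving n₂ = ⌈1.5 × 265⌉ = ⌈397.5⌉ = 398.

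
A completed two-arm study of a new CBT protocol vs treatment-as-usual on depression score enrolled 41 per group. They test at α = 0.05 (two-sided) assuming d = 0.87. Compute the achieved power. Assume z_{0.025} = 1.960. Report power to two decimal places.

For two equal groups, power = Φ(d·√(n/2) − z_{α/2}).
d·√(n/2) = 0.87 × √(41/2) = 0.87 × 4.528 = 3.939.
z_β = 3.939 − 1.960 = 1.979.
Power = Φ(1.979) = 0.976.

power ≈ 0.98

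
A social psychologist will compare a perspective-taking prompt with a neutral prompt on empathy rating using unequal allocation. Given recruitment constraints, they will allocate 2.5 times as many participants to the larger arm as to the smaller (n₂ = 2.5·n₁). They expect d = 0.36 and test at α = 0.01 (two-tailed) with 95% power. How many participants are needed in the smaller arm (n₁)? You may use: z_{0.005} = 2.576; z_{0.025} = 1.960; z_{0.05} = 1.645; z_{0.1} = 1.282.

With allocation ratio k = n₂/n₁ = 2.5, Var(x̄₁−x̄₂) = σ²(1/n₁ + 1/(k·n₁)) = σ²·(k+1)/(k·n₁).
So n₁ = (1 + 1/k)·((z_{α/2} + z_β)/d)² = 1.400 × (4.221/0.36)².
n₁ = 1.400 × 137.48 = 192.5.
Round up: n₁ = 193, giving n₂ = ⌈2.5 × 193⌉ = ⌈482.5⌉ = 483.

n₁ = 193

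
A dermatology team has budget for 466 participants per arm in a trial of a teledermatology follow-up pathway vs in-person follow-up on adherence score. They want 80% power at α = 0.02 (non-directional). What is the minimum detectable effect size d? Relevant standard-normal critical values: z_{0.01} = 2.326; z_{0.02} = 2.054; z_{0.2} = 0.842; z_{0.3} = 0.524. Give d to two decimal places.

d_min ≈ 0.21

For two independent groups of n = 466 each: d_min = (z_{α/2} + z_β)·√(2/n).
z-sum = 2.326 + 0.842 = 3.168.
d_min = 3.168 × √(2/466) = 3.168 × 0.0655 = 0.208.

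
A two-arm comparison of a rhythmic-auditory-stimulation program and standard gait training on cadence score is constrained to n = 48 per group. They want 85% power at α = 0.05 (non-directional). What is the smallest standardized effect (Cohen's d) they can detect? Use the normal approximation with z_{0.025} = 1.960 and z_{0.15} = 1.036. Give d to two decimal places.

For two independent groups of n = 48 each: d_min = (z_{α/2} + z_β)·√(2/n).
z-sum = 1.960 + 1.036 = 2.996.
d_min = 2.996 × √(2/48) = 2.996 × 0.2041 = 0.612.

d_min ≈ 0.61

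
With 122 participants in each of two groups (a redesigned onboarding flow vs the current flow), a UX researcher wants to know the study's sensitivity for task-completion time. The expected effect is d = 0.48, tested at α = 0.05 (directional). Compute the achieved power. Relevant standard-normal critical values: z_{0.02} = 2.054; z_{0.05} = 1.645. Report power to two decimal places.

For two equal groups, power = Φ(d·√(n/2) − z_{α}).
d·√(n/2) = 0.48 × √(122/2) = 0.48 × 7.810 = 3.749.
z_β = 3.749 − 1.645 = 2.104.
Power = Φ(2.104) = 0.982.

power ≈ 0.98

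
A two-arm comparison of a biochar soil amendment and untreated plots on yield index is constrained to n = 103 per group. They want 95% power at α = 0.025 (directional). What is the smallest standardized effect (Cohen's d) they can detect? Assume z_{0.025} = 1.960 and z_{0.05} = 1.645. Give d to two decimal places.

d_min ≈ 0.50

For two independent groups of n = 103 each: d_min = (z_{α} + z_β)·√(2/n).
z-sum = 1.960 + 1.645 = 3.605.
d_min = 3.605 × √(2/103) = 3.605 × 0.1393 = 0.502.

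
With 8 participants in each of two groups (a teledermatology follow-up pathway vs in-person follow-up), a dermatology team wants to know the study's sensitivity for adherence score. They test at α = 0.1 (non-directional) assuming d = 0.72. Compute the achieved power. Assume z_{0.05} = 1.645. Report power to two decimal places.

For two equal groups, power = Φ(d·√(n/2) − z_{α/2}).
d·√(n/2) = 0.72 × √(8/2) = 0.72 × 2.000 = 1.440.
z_β = 1.440 − 1.645 = -0.205.
Power = Φ(-0.205) = 0.419.

power ≈ 0.42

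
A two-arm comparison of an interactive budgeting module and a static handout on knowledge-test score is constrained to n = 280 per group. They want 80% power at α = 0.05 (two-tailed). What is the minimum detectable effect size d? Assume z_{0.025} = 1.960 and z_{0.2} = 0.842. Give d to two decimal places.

For two independent groups of n = 280 each: d_min = (z_{α/2} + z_β)·√(2/n).
z-sum = 1.960 + 0.842 = 2.802.
d_min = 2.802 × √(2/280) = 2.802 × 0.0845 = 0.237.

d_min ≈ 0.24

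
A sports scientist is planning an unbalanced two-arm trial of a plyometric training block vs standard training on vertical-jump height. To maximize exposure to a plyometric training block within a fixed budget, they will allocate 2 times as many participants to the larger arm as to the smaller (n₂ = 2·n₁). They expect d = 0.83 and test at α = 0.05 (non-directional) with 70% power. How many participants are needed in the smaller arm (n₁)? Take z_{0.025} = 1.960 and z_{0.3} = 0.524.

With allocation ratio k = n₂/n₁ = 2, Var(x̄₁−x̄₂) = σ²(1/n₁ + 1/(k·n₁)) = σ²·(k+1)/(k·n₁).
So n₁ = (1 + 1/k)·((z_{α/2} + z_β)/d)² = 1.500 × (2.484/0.83)².
n₁ = 1.500 × 8.96 = 13.4.
Round up: n₁ = 14, giving n₂ = 2 × 14 = 28.

n₁ = 14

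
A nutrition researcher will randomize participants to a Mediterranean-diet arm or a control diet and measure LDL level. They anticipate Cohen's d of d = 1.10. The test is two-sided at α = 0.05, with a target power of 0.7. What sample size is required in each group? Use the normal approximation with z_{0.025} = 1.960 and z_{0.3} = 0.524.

For two independent groups with equal n: n = 2·((z_{α/2} + z_β) / d)².
z_{α/2} + z_β = 1.960 + 0.524 = 2.484.
n = 2 × (2.484 / 1.10)² = 2 × 2.258² = 2 × 5.10 = 10.2.
Round up to the next whole participant.

n = 11 per group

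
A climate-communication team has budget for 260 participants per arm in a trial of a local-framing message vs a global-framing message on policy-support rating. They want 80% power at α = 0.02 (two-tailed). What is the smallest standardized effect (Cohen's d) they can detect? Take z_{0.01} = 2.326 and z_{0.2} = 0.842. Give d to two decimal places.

d_min ≈ 0.28

For two independent groups of n = 260 each: d_min = (z_{α/2} + z_β)·√(2/n).
z-sum = 2.326 + 0.842 = 3.168.
d_min = 3.168 × √(2/260) = 3.168 × 0.0877 = 0.278.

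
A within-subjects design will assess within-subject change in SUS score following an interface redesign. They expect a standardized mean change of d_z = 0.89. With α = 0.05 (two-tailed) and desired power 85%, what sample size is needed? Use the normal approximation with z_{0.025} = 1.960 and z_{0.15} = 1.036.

For a paired (one-sample on differences) test: n = ((z_{α/2} + z_β) / d)².
z_{α/2} + z_β = 1.960 + 1.036 = 2.996.
n = (2.996 / 0.89)² = 3.366² = 11.33.
Round up.

n = 12 pairs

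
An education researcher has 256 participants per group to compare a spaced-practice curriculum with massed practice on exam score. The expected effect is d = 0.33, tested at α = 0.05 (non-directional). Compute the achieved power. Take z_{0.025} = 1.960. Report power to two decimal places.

For two equal groups, power = Φ(d·√(n/2) − z_{α/2}).
d·√(n/2) = 0.33 × √(256/2) = 0.33 × 11.314 = 3.734.
z_β = 3.734 − 1.960 = 1.774.
Power = Φ(1.774) = 0.962.

power ≈ 0.96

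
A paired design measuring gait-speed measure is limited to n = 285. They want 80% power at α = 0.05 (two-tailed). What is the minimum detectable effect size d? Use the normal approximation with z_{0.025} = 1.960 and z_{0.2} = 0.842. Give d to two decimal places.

d_min ≈ 0.17

For a single sample (or paired design) of n = 285: d_min = (z_{α/2} + z_β)/√n.
z-sum = 1.960 + 0.842 = 2.802.
d_min = 2.802 / √285 = 2.802 / 16.882 = 0.166.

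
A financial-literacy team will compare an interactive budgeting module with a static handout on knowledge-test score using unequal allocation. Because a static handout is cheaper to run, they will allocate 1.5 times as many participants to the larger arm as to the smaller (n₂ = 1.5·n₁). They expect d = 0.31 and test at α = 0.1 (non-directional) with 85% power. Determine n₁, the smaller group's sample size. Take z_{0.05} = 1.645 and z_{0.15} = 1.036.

With allocation ratio k = n₂/n₁ = 1.5, Var(x̄₁−x̄₂) = σ²(1/n₁ + 1/(k·n₁)) = σ²·(k+1)/(k·n₁).
So n₁ = (1 + 1/k)·((z_{α/2} + z_β)/d)² = 1.667 × (2.681/0.31)².
n₁ = 1.667 × 74.79 = 124.7.
Round up: n₁ = 125, giving n₂ = ⌈1.5 × 125⌉ = ⌈187.5⌉ = 188.

n₁ = 125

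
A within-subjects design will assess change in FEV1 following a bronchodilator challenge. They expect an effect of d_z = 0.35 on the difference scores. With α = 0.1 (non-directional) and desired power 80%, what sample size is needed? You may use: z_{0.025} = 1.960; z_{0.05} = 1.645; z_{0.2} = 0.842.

For a paired (one-sample on differences) test: n = ((z_{α/2} + z_β) / d)².
z_{α/2} + z_β = 1.645 + 0.842 = 2.487.
n = (2.487 / 0.35)² = 7.106² = 50.49.
Round up.

n = 51 pairs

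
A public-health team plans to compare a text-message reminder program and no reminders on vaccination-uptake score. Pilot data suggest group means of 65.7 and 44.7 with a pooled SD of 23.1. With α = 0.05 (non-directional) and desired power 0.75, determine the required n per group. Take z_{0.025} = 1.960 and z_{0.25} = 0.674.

n = 17 per group

Cohen's d = |M₁ − M₂| / SD_pooled = |65.7 − 44.7| / 23.1 = 21.0 / 23.1 = 0.909.
For two independent groups with equal n: n = 2·((z_{α/2} + z_β) / d)².
z_{α/2} + z_β = 1.960 + 0.674 = 2.634.
n = 2 × (2.634 / 0.909)² = 2 × 2.898² = 2 × 8.40 = 16.8.
Round up to the next whole participant.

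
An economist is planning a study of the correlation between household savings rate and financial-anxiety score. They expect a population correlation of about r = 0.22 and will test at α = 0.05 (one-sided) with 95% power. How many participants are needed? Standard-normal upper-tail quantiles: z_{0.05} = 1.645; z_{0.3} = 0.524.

Fisher's z: C = ½·ln((1+r)/(1−r)) = ½·ln(1.5641) = 0.2237.
n = ((z_{α} + z_β)/C)² + 3.
(1.645 + 1.645) / 0.2237 = 3.290 / 0.2237 = 14.707.
n = 14.707² + 3 = 216.30 + 3 = 219.3.
Round up.

n = 220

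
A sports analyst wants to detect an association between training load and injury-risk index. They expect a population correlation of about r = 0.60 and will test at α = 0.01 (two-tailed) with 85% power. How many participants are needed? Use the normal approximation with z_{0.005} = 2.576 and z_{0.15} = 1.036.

n = 31

Fisher's z: C = ½·ln((1+r)/(1−r)) = ½·ln(4.0000) = 0.6931.
n = ((z_{α/2} + z_β)/C)² + 3.
(2.576 + 1.036) / 0.6931 = 3.612 / 0.6931 = 5.211.
n = 5.211² + 3 = 27.16 + 3 = 30.2.
Round up.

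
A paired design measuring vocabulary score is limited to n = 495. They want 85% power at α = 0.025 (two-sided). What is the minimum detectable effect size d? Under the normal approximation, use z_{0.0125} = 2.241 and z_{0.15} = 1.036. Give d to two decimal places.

For a single sample (or paired design) of n = 495: d_min = (z_{α/2} + z_β)/√n.
z-sum = 2.241 + 1.036 = 3.277.
d_min = 3.277 / √495 = 3.277 / 22.249 = 0.147.

d_min ≈ 0.15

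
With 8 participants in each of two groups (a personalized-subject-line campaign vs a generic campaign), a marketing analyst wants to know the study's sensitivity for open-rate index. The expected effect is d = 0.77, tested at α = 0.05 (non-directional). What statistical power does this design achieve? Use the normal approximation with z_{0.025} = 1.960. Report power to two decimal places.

For two equal groups, power = Φ(d·√(n/2) − z_{α/2}).
d·√(n/2) = 0.77 × √(8/2) = 0.77 × 2.000 = 1.540.
z_β = 1.540 − 1.960 = -0.420.
Power = Φ(-0.420) = 0.337.

power ≈ 0.34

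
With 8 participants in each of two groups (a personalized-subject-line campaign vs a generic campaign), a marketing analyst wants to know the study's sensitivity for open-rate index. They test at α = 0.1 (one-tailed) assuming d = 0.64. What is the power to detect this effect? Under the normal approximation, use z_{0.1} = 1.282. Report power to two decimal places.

power ≈ 0.50

For two equal groups, power = Φ(d·√(n/2) − z_{α}).
d·√(n/2) = 0.64 × √(8/2) = 0.64 × 2.000 = 1.280.
z_β = 1.280 − 1.282 = -0.002.
Power = Φ(-0.002) = 0.499.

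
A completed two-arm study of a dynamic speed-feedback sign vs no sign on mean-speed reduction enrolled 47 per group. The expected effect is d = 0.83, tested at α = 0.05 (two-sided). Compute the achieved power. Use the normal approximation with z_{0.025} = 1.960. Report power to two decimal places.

power ≈ 0.98

For two equal groups, power = Φ(d·√(n/2) − z_{α/2}).
d·√(n/2) = 0.83 × √(47/2) = 0.83 × 4.848 = 4.024.
z_β = 4.024 − 1.960 = 2.064.
Power = Φ(2.064) = 0.980.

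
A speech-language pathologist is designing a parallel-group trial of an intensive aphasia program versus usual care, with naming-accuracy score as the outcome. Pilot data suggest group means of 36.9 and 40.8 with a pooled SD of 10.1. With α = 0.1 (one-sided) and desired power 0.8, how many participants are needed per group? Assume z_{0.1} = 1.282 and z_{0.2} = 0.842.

Cohen's d = |M₁ − M₂| / SD_pooled = |36.9 − 40.8| / 10.1 = 3.9 / 10.1 = 0.386.
For two independent groups with equal n: n = 2·((z_{α} + z_β) / d)².
z_{α} + z_β = 1.282 + 0.842 = 2.124.
n = 2 × (2.124 / 0.386)² = 2 × 5.503² = 2 × 30.28 = 60.6.
Round up to the next whole participant.

n = 61 per group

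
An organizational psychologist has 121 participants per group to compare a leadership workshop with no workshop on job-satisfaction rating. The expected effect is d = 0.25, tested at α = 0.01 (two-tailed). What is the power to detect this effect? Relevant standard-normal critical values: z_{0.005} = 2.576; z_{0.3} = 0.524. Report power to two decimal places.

power ≈ 0.26

For two equal groups, power = Φ(d·√(n/2) − z_{α/2}).
d·√(n/2) = 0.25 × √(121/2) = 0.25 × 7.778 = 1.945.
z_β = 1.945 − 2.576 = -0.631.
Power = Φ(-0.631) = 0.264.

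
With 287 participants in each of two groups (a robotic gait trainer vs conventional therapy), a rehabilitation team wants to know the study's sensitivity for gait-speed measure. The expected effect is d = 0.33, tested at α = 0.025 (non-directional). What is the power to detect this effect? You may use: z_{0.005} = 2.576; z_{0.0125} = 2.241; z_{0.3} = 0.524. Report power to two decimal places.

power ≈ 0.96

For two equal groups, power = Φ(d·√(n/2) − z_{α/2}).
d·√(n/2) = 0.33 × √(287/2) = 0.33 × 11.979 = 3.953.
z_β = 3.953 − 2.241 = 1.712.
Power = Φ(1.712) = 0.957.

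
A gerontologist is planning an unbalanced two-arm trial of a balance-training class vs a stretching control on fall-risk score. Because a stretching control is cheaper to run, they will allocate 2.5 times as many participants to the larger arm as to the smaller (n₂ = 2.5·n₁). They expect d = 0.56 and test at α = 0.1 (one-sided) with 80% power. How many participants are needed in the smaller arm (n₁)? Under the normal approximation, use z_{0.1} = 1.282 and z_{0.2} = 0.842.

n₁ = 21

With allocation ratio k = n₂/n₁ = 2.5, Var(x̄₁−x̄₂) = σ²(1/n₁ + 1/(k·n₁)) = σ²·(k+1)/(k·n₁).
So n₁ = (1 + 1/k)·((z_{α} + z_β)/d)² = 1.400 × (2.124/0.56)².
n₁ = 1.400 × 14.39 = 20.1.
Round up: n₁ = 21, giving n₂ = ⌈2.5 × 21⌉ = ⌈52.5⌉ = 53.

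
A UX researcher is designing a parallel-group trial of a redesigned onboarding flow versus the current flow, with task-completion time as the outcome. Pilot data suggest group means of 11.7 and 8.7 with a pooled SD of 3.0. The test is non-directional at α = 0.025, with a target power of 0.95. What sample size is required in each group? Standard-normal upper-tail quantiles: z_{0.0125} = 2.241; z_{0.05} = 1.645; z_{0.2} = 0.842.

n = 31 per group

Cohen's d = |M₁ − M₂| / SD_pooled = |11.7 − 8.7| / 3.0 = 3.0 / 3.0 = 1.000.
For two independent groups with equal n: n = 2·((z_{α/2} + z_β) / d)².
z_{α/2} + z_β = 2.241 + 1.645 = 3.886.
n = 2 × (3.886 / 1.000)² = 2 × 3.886² = 2 × 15.10 = 30.2.
Round up to the next whole participant.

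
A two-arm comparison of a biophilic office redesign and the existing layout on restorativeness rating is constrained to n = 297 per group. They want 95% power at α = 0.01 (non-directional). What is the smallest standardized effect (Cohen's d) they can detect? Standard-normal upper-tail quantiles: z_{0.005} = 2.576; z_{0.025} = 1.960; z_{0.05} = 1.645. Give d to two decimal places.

For two independent groups of n = 297 each: d_min = (z_{α/2} + z_β)·√(2/n).
z-sum = 2.576 + 1.645 = 4.221.
d_min = 4.221 × √(2/297) = 4.221 × 0.0821 = 0.346.

d_min ≈ 0.35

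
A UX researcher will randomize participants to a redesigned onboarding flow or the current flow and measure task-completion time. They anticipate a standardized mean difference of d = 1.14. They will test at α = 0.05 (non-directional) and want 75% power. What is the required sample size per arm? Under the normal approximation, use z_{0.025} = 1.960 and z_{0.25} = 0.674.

For two independent groups with equal n: n = 2·((z_{α/2} + z_β) / d)².
z_{α/2} + z_β = 1.960 + 0.674 = 2.634.
n = 2 × (2.634 / 1.14)² = 2 × 2.311² = 2 × 5.34 = 10.7.
Round up to the next whole participant.

n = 11 per group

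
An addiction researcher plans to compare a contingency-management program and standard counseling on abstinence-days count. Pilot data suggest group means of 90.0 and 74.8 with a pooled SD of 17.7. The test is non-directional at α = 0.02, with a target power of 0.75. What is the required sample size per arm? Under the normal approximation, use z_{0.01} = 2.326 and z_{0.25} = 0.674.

Cohen's d = |M₁ − M₂| / SD_pooled = |90.0 − 74.8| / 17.7 = 15.2 / 17.7 = 0.859.
For two independent groups with equal n: n = 2·((z_{α/2} + z_β) / d)².
z_{α/2} + z_β = 2.326 + 0.674 = 3.000.
n = 2 × (3.000 / 0.859)² = 2 × 3.492² = 2 × 12.20 = 24.4.
Round up to the next whole participant.

n = 25 per group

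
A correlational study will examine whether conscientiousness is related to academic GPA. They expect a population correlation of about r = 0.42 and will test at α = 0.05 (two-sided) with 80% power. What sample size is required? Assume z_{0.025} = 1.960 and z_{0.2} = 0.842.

Fisher's z: C = ½·ln((1+r)/(1−r)) = ½·ln(2.4483) = 0.4477.
n = ((z_{α/2} + z_β)/C)² + 3.
(1.960 + 0.842) / 0.4477 = 2.802 / 0.4477 = 6.259.
n = 6.259² + 3 = 39.17 + 3 = 42.2.
Round up.

n = 43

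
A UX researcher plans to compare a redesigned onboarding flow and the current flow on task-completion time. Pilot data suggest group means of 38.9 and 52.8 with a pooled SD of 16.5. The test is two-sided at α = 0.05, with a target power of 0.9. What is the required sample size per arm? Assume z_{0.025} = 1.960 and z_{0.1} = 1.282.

Cohen's d = |M₁ − M₂| / SD_pooled = |38.9 − 52.8| / 16.5 = 13.9 / 16.5 = 0.842.
For two independent groups with equal n: n = 2·((z_{α/2} + z_β) / d)².
z_{α/2} + z_β = 1.960 + 1.282 = 3.242.
n = 2 × (3.242 / 0.842)² = 2 × 3.850² = 2 × 14.83 = 29.7.
Round up to the next whole participant.

n = 30 per group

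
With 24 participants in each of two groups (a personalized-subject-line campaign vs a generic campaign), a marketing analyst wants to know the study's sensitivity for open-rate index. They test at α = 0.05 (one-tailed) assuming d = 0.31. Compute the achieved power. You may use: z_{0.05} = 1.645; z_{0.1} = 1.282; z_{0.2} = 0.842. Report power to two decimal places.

For two equal groups, power = Φ(d·√(n/2) − z_{α}).
d·√(n/2) = 0.31 × √(24/2) = 0.31 × 3.464 = 1.074.
z_β = 1.074 − 1.645 = -0.571.
Power = Φ(-0.571) = 0.284.

power ≈ 0.28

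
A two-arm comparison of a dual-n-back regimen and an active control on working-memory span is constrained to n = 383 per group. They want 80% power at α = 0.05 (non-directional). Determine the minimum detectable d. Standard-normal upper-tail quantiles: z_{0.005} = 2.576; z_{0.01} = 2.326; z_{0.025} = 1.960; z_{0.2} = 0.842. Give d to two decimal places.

For two independent groups of n = 383 each: d_min = (z_{α/2} + z_β)·√(2/n).
z-sum = 1.960 + 0.842 = 2.802.
d_min = 2.802 × √(2/383) = 2.802 × 0.0723 = 0.202.

d_min ≈ 0.20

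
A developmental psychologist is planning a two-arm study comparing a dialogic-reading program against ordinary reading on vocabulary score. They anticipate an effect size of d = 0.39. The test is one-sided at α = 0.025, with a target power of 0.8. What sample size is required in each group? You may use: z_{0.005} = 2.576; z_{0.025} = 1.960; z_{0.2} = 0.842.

n = 104 per group

For two independent groups with equal n: n = 2·((z_{α} + z_β) / d)².
z_{α} + z_β = 1.960 + 0.842 = 2.802.
n = 2 × (2.802 / 0.39)² = 2 × 7.185² = 2 × 51.62 = 103.2.
Round up to the next whole participant.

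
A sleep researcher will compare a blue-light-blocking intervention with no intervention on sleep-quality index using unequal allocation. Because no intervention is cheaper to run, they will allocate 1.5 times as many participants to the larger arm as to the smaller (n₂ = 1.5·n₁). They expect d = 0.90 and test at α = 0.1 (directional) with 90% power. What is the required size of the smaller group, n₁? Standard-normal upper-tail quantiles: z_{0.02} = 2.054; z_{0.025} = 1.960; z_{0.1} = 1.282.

With allocation ratio k = n₂/n₁ = 1.5, Var(x̄₁−x̄₂) = σ²(1/n₁ + 1/(k·n₁)) = σ²·(k+1)/(k·n₁).
So n₁ = (1 + 1/k)·((z_{α} + z_β)/d)² = 1.667 × (2.564/0.90)².
n₁ = 1.667 × 8.12 = 13.5.
Round up: n₁ = 14, giving n₂ = 1.5 × 14 = 21.

n₁ = 14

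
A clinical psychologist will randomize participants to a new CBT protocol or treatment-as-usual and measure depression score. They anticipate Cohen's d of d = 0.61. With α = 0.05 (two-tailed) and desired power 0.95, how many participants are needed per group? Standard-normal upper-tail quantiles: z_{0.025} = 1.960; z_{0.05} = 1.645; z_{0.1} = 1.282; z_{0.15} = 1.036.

For two independent groups with equal n: n = 2·((z_{α/2} + z_β) / d)².
z_{α/2} + z_β = 1.960 + 1.645 = 3.605.
n = 2 × (3.605 / 0.61)² = 2 × 5.910² = 2 × 34.93 = 69.9.
Round up to the next whole participant.

n = 70 per group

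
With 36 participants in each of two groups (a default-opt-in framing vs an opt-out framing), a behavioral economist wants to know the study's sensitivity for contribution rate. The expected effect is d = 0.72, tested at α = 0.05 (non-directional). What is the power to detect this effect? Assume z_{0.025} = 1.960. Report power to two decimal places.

power ≈ 0.86

For two equal groups, power = Φ(d·√(n/2) − z_{α/2}).
d·√(n/2) = 0.72 × √(36/2) = 0.72 × 4.243 = 3.055.
z_β = 3.055 − 1.960 = 1.095.
Power = Φ(1.095) = 0.863.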